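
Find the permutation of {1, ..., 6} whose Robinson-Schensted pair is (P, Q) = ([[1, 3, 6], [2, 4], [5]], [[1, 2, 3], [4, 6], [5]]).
2 5 6 4 1 3

Reverse the RSK construction: for i from n down to 1, find the cell of Q containing i, remove the entry at that cell from P, and reverse-bump it up through P; the value ejected from row 1 is w(i).

Step i=6: Q has 6 at row 2, column 2; remove 4 from row 2 of P and reverse-bump: 4 enters row 1 and ejects 3. So w(6) = 3. P is now [[1, 4, 6], [2], [5]].
Step i=5: Q has 5 at row 3, column 1; remove 5 from row 3 of P and reverse-bump: 5 enters row 2 and ejects 2; 2 enters row 1 and ejects 1. So w(5) = 1. P is now [[2, 4, 6], [5]].
Step i=4: Q has 4 at row 2, column 1; remove 5 from row 2 of P and reverse-bump: 5 enters row 1 and ejects 4. So w(4) = 4. P is now [[2, 5, 6]].
Step i=3: Q has 3 at row 1, column 3; remove that cell from P, ejecting 6. So w(3) = 6. P is now [[2, 5]].
Step i=2: Q has 2 at row 1, column 2; remove that cell from P, ejecting 5. So w(2) = 5. P is now [[2]].
Step i=1: Q has 1 at row 1, column 1; remove that cell from P, ejecting 2. So w(1) = 2. P is now [].

So w = 2 5 6 4 1 3.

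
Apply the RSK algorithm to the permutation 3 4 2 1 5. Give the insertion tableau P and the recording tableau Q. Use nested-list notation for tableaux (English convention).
Insert each entry of the permutation into P by Schensted row insertion, recording in Q the position of each new cell.

Insert 3: appended to row 1. P = [[3]], Q = [[1]].
Insert 4: appended to row 1. P = [[3, 4]], Q = [[1, 2]].
Insert 2: 2 bumps 3 from row 1; 3 starts row 2. P = [[2, 4], [3]], Q = [[1, 2], [3]].
Insert 1: 1 bumps 2 from row 1; 2 bumps 3 from row 2; 3 starts row 3. P = [[1, 4], [2], [3]], Q = [[1, 2], [3], [4]].
Insert 5: appended to row 1. P = [[1, 4, 5], [2], [3]], Q = [[1, 2, 5], [3], [4]].

So P = [[1, 4, 5], [2], [3]], Q = [[1, 2, 5], [3], [4]].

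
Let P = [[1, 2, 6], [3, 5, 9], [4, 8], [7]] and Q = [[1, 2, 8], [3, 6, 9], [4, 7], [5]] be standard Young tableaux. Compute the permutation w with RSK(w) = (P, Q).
Reverse the RSK construction: for i from n down to 1, find the cell of Q containing i, remove the entry at that cell from P, and reverse-bump it up through P; the value ejected from row 1 is w(i).

Step i=9: Q has 9 at row 2, column 3; remove 9 from row 2 of P and reverse-bump: 9 enters row 1 and ejects 6. So w(9) = 6. P is now [[1, 2, 9], [3, 5], [4, 8], [7]].
Step i=8: Q has 8 at row 1, column 3; remove that cell from P, ejecting 9. So w(8) = 9. P is now [[1, 2], [3, 5], [4, 8], [7]].
Step i=7: Q has 7 at row 3, column 2; remove 8 from row 3 of P and reverse-bump: 8 enters row 2 and ejects 5; 5 enters row 1 and ejects 2. So w(7) = 2. P is now [[1, 5], [3, 8], [4], [7]].
Step i=6: Q has 6 at row 2, column 2; remove 8 from row 2 of P and reverse-bump: 8 enters row 1 and ejects 5. So w(6) = 5. P is now [[1, 8], [3], [4], [7]].
Step i=5: Q has 5 at row 4, column 1; remove 7 from row 4 of P and reverse-bump: 7 enters row 3 and ejects 4; 4 enters row 2 and ejects 3; 3 enters row 1 and ejects 1. So w(5) = 1. P is now [[3, 8], [4], [7]].
Step i=4: Q has 4 at row 3, column 1; remove 7 from row 3 of P and reverse-bump: 7 enters row 2 and ejects 4; 4 enters row 1 and ejects 3. So w(4) = 3. P is now [[4, 8], [7]].
Step i=3: Q has 3 at row 2, column 1; remove 7 from row 2 of P and reverse-bump: 7 enters row 1 and ejects 4. So w(3) = 4. P is now [[7, 8]].
Step i=2: Q has 2 at row 1, column 2; remove that cell from P, ejecting 8. So w(2) = 8. P is now [[7]].
Step i=1: Q has 1 at row 1, column 1; remove that cell from P, ejecting 7. So w(1) = 7. P is now [].

So w = 7 8 4 3 1 5 2 9 6.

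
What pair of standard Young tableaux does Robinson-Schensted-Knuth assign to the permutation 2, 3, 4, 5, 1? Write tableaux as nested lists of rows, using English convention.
Insert each entry of the permutation into P by Schensted row insertion, recording in Q the position of each new cell.

Insert 2: appended to row 1. P = [[2]].
Insert 3: appended to row 1. P = [[2, 3]].
Insert 4: appended to row 1. P = [[2, 3, 4]].
Insert 5: appended to row 1. P = [[2, 3, 4, 5]].
Insert 1: 1 bumps 2 from row 1; 2 starts row 2. P = [[1, 3, 4, 5], [2]].

So P = [[1, 3, 4, 5], [2]], Q = [[1, 2, 3, 4], [5]].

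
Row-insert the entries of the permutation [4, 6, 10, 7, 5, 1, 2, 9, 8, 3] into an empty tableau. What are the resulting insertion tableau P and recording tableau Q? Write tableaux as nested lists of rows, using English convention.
P = [[1, 2, 3, 8], [4, 5, 7], [6, 9], [10]], Q = [[1, 2, 3, 8], [4, 7, 9], [5, 10], [6]]

Insert each entry of the permutation into P by Schensted row insertion, recording in Q the position of each new cell.

Insert 4: appended to row 1. P = [[4]], Q = [[1]].
Insert 6: appended to row 1. P = [[4, 6]], Q = [[1, 2]].
Insert 10: appended to row 1. P = [[4, 6, 10]], Q = [[1, 2, 3]].
Insert 7: 7 bumps 10 from row 1; 10 starts row 2. P = [[4, 6, 7], [10]], Q = [[1, 2, 3], [4]].
Insert 5: 5 bumps 6 from row 1; 6 bumps 10 from row 2; 10 starts row 3. P = [[4, 5, 7], [6], [10]], Q = [[1, 2, 3], [4], [5]].
Insert 1: 1 bumps 4 from row 1; 4 bumps 6 from row 2; 6 bumps 10 from row 3; 10 starts row 4. P = [[1, 5, 7], [4], [6], [10]], Q = [[1, 2, 3], [4], [5], [6]].
Insert 2: 2 bumps 5 from row 1; 5 appends to row 2. P = [[1, 2, 7], [4, 5], [6], [10]], Q = [[1, 2, 3], [4, 7], [5], [6]].
Insert 9: appended to row 1. P = [[1, 2, 7, 9], [4, 5], [6], [10]], Q = [[1, 2, 3, 8], [4, 7], [5], [6]].
Insert 8: 8 bumps 9 from row 1; 9 appends to row 2. P = [[1, 2, 7, 8], [4, 5, 9], [6], [10]], Q = [[1, 2, 3, 8], [4, 7, 9], [5], [6]].
Insert 3: 3 bumps 7 from row 1; 7 bumps 9 from row 2; 9 appends to row 3. P = [[1, 2, 3, 8], [4, 5, 7], [6, 9], [10]], Q = [[1, 2, 3, 8], [4, 7, 9], [5, 10], [6]].

So P = [[1, 2, 3, 8], [4, 5, 7], [6, 9], [10]], Q = [[1, 2, 3, 8], [4, 7, 9], [5, 10], [6]].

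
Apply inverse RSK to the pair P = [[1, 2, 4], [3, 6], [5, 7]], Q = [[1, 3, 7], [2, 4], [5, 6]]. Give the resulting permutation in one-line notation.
5 3 7 6 1 2 4

Reverse the RSK construction: for i from n down to 1, find the cell of Q containing i, remove the entry at that cell from P, and reverse-bump it up through P; the value ejected from row 1 is w(i).

Step i=7: Q has 7 at row 1, column 3; remove that cell from P, ejecting 4. So w(7) = 4. P is now [[1, 2], [3, 6], [5, 7]].
Step i=6: Q has 6 at row 3, column 2; remove 7 from row 3 of P and reverse-bump: 7 enters row 2 and ejects 6; 6 enters row 1 and ejects 2. So w(6) = 2. P is now [[1, 6], [3, 7], [5]].
Step i=5: Q has 5 at row 3, column 1; remove 5 from row 3 of P and reverse-bump: 5 enters row 2 and ejects 3; 3 enters row 1 and ejects 1. So w(5) = 1. P is now [[3, 6], [5, 7]].
Step i=4: Q has 4 at row 2, column 2; remove 7 from row 2 of P and reverse-bump: 7 enters row 1 and ejects 6. So w(4) = 6. P is now [[3, 7], [5]].
Step i=3: Q has 3 at row 1, column 2; remove that cell from P, ejecting 7. So w(3) = 7. P is now [[3], [5]].
Step i=2: Q has 2 at row 2, column 1; remove 5 from row 2 of P and reverse-bump: 5 enters row 1 and ejects 3. So w(2) = 3. P is now [[5]].
Step i=1: Q has 1 at row 1, column 1; remove that cell from P, ejecting 5. So w(1) = 5. P is now [].

So w = 5 3 7 6 1 2 4.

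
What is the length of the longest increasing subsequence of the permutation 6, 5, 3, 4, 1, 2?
2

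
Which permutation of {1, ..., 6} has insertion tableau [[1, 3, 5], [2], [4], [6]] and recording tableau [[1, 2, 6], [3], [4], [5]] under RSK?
2 6 4 3 1 5

Reverse RSK: for i = n, n-1, ..., 1, locate i in Q, remove the corresponding corner cell from P, and reverse-bump its entry up through P; the value ejected from row 1 is w(i).

So w = 2 6 4 3 1 5.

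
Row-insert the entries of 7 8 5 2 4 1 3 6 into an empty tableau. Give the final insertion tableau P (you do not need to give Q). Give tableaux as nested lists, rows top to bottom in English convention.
P = [[1, 3, 6], [2, 4], [5, 8], [7]]

Insert 7: appended to row 1. P = [[7]].
Insert 8: appended to row 1. P = [[7, 8]].
Insert 5: 5 bumps 7 from row 1; 7 starts row 2. P = [[5, 8], [7]].
Insert 2: 2 bumps 5 from row 1; 5 bumps 7 from row 2; 7 starts row 3. P = [[2, 8], [5], [7]].
Insert 4: 4 bumps 8 from row 1; 8 appends to row 2. P = [[2, 4], [5, 8], [7]].
Insert 1: 1 bumps 2 from row 1; 2 bumps 5 from row 2; 5 bumps 7 from row 3; 7 starts row 4. P = [[1, 4], [2, 8], [5], [7]].
Insert 3: 3 bumps 4 from row 1; 4 bumps 8 from row 2; 8 appends to row 3. P = [[1, 3], [2, 4], [5, 8], [7]].
Insert 6: appended to row 1. P = [[1, 3, 6], [2, 4], [5, 8], [7]].

So P = [[1, 3, 6], [2, 4], [5, 8], [7]].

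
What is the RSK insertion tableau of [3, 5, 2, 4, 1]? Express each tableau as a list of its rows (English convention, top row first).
P = [[1, 4], [2, 5], [3]]

After inserting 3: P = [[3]].
After inserting 5: P = [[3, 5]].
After inserting 2: P = [[2, 5], [3]].
After inserting 4: P = [[2, 4], [3, 5]].
After inserting 1: P = [[1, 4], [2, 5], [3]].

So P = [[1, 4], [2, 5], [3]].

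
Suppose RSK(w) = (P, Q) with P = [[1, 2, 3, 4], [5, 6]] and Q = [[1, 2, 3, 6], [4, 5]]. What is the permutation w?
Reverse the RSK construction: for i from n down to 1, find the cell of Q containing i, remove the entry at that cell from P, and reverse-bump it up through P; the value ejected from row 1 is w(i).

Step i=6: Q has 6 at row 1, column 4; remove that cell from P, ejecting 4. So w(6) = 4. P is now [[1, 2, 3], [5, 6]].
Step i=5: Q has 5 at row 2, column 2; remove 6 from row 2 of P and reverse-bump: 6 enters row 1 and ejects 3. So w(5) = 3. P is now [[1, 2, 6], [5]].
Step i=4: Q has 4 at row 2, column 1; remove 5 from row 2 of P and reverse-bump: 5 enters row 1 and ejects 2. So w(4) = 2. P is now [[1, 5, 6]].
Step i=3: Q has 3 at row 1, column 3; remove that cell from P, ejecting 6. So w(3) = 6. P is now [[1, 5]].
Step i=2: Q has 2 at row 1, column 2; remove that cell from P, ejecting 5. So w(2) = 5. P is now [[1]].
Step i=1: Q has 1 at row 1, column 1; remove that cell from P, ejecting 1. So w(1) = 1. P is now [].

So w = 1 5 6 2 3 4.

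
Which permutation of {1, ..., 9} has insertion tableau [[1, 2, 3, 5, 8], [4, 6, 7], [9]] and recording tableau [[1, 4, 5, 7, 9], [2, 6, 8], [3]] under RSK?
Reverse the RSK construction: for i from n down to 1, find the cell of Q containing i, remove the entry at that cell from P, and reverse-bump it up through P; the value ejected from row 1 is w(i).

Step i=9: Q has 9 at row 1, column 5; remove that cell from P, ejecting 8. So w(9) = 8. P is now [[1, 2, 3, 5], [4, 6, 7], [9]].
Step i=8: Q has 8 at row 2, column 3; remove 7 from row 2 of P and reverse-bump: 7 enters row 1 and ejects 5. So w(8) = 5. P is now [[1, 2, 3, 7], [4, 6], [9]].
Step i=7: Q has 7 at row 1, column 4; remove that cell from P, ejecting 7. So w(7) = 7. P is now [[1, 2, 3], [4, 6], [9]].
Step i=6: Q has 6 at row 2, column 2; remove 6 from row 2 of P and reverse-bump: 6 enters row 1 and ejects 3. So w(6) = 3. P is now [[1, 2, 6], [4], [9]].
Step i=5: Q has 5 at row 1, column 3; remove that cell from P, ejecting 6. So w(5) = 6. P is now [[1, 2], [4], [9]].
Step i=4: Q has 4 at row 1, column 2; remove that cell from P, ejecting 2. So w(4) = 2. P is now [[1], [4], [9]].
Step i=3: Q has 3 at row 3, column 1; remove 9 from row 3 of P and reverse-bump: 9 enters row 2 and ejects 4; 4 enters row 1 and ejects 1. So w(3) = 1. P is now [[4], [9]].
Step i=2: Q has 2 at row 2, column 1; remove 9 from row 2 of P and reverse-bump: 9 enters row 1 and ejects 4. So w(2) = 4. P is now [[9]].
Step i=1: Q has 1 at row 1, column 1; remove that cell from P, ejecting 9. So w(1) = 9. P is now [].

So w = 9 4 1 2 6 3 7 5 8.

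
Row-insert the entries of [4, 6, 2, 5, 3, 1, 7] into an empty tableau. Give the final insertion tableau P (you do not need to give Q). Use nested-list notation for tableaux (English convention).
P = [[1, 3, 7], [2, 5], [4], [6]]

After inserting 4: P = [[4]].
After inserting 6: P = [[4, 6]].
After inserting 2: P = [[2, 6], [4]].
After inserting 5: P = [[2, 5], [4, 6]].
After inserting 3: P = [[2, 3], [4, 5], [6]].
After inserting 1: P = [[1, 3], [2, 5], [4], [6]].
After inserting 7: P = [[1, 3, 7], [2, 5], [4], [6]].

So P = [[1, 3, 7], [2, 5], [4], [6]].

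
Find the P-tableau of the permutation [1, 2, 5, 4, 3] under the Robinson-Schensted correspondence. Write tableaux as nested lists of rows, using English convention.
P = [[1, 2, 3], [4], [5]]

Insert 1: appended to row 1. P = [[1]].
Insert 2: appended to row 1. P = [[1, 2]].
Insert 5: appended to row 1. P = [[1, 2, 5]].
Insert 4: 4 bumps 5 from row 1; 5 starts row 2. P = [[1, 2, 4], [5]].
Insert 3: 3 bumps 4 from row 1; 4 bumps 5 from row 2; 5 starts row 3. P = [[1, 2, 3], [4], [5]].

So P = [[1, 2, 3], [4], [5]].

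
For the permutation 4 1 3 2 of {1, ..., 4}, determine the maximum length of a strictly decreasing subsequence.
3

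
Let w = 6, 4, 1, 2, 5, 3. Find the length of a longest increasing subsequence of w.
3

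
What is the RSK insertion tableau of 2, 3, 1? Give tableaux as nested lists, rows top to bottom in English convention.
After inserting 2: P = [[2]].
After inserting 3: P = [[2, 3]].
After inserting 1: P = [[1, 3], [2]].

So P = [[1, 3], [2]].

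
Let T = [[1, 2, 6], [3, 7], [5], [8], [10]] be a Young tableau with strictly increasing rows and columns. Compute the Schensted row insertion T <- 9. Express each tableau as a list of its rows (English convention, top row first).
9 is larger than every entry of row 1, so it is appended to row 1. The new tableau is [[1, 2, 6, 9], [3, 7], [5], [8], [10]].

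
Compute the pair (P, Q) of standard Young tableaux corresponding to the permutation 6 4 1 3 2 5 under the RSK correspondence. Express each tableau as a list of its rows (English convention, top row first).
P = [[1, 2, 5], [3], [4], [6]], Q = [[1, 4, 6], [2], [3], [5]]

Insert each entry of the permutation into P by Schensted row insertion, recording in Q the position of each new cell.

Insert 6: appended to row 1. P = [[6]].
Insert 4: 4 bumps 6 from row 1; 6 starts row 2. P = [[4], [6]].
Insert 1: 1 bumps 4 from row 1; 4 bumps 6 from row 2; 6 starts row 3. P = [[1], [4], [6]].
Insert 3: appended to row 1. P = [[1, 3], [4], [6]].
Insert 2: 2 bumps 3 from row 1; 3 bumps 4 from row 2; 4 bumps 6 from row 3; 6 starts row 4. P = [[1, 2], [3], [4], [6]].
Insert 5: appended to row 1. P = [[1, 2, 5], [3], [4], [6]].

So P = [[1, 2, 5], [3], [4], [6]], Q = [[1, 4, 6], [2], [3], [5]].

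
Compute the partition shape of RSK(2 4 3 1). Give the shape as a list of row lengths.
Row-insert each entry into an empty tableau.

After inserting 2: P = [[2]].
After inserting 4: P = [[2, 4]].
After inserting 3: P = [[2, 3], [4]].
After inserting 1: P = [[1, 3], [2], [4]].

The final insertion tableau P = [[1, 3], [2], [4]] has shape [2, 1, 1].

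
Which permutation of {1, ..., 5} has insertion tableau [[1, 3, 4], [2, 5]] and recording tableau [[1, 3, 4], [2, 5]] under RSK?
2 1 3 5 4

Reverse RSK: for i = n, n-1, ..., 1, locate i in Q, remove the corresponding corner cell from P, and reverse-bump its entry up through P; the value ejected from row 1 is w(i).

So w = 2 1 3 5 4.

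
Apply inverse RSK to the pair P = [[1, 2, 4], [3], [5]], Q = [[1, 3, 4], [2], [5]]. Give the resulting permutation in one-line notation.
Reverse the RSK construction: for i from n down to 1, find the cell of Q containing i, remove the entry at that cell from P, and reverse-bump it up through P; the value ejected from row 1 is w(i).

Step i=5: Q has 5 at row 3, column 1; remove 5 from row 3 of P and reverse-bump: 5 enters row 2 and ejects 3; 3 enters row 1 and ejects 2. So w(5) = 2. P is now [[1, 3, 4], [5]].
Step i=4: Q has 4 at row 1, column 3; remove that cell from P, ejecting 4. So w(4) = 4. P is now [[1, 3], [5]].
Step i=3: Q has 3 at row 1, column 2; remove that cell from P, ejecting 3. So w(3) = 3. P is now [[1], [5]].
Step i=2: Q has 2 at row 2, column 1; remove 5 from row 2 of P and reverse-bump: 5 enters row 1 and ejects 1. So w(2) = 1. P is now [[5]].
Step i=1: Q has 1 at row 1, column 1; remove that cell from P, ejecting 5. So w(1) = 5. P is now [].

So w = 5 1 3 4 2.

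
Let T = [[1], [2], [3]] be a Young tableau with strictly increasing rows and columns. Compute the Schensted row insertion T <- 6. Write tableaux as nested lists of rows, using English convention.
6 is larger than every entry of row 1, so it is appended to row 1. The new tableau is [[1, 6], [2], [3]].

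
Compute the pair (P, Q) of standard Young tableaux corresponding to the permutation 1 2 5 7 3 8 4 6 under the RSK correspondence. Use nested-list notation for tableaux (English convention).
Insert each entry of the permutation into P by Schensted row insertion, recording in Q the position of each new cell.

Insert 1: appended to row 1. P = [[1]].
Insert 2: appended to row 1. P = [[1, 2]].
Insert 5: appended to row 1. P = [[1, 2, 5]].
Insert 7: appended to row 1. P = [[1, 2, 5, 7]].
Insert 3: 3 bumps 5 from row 1; 5 starts row 2. P = [[1, 2, 3, 7], [5]].
Insert 8: appended to row 1. P = [[1, 2, 3, 7, 8], [5]].
Insert 4: 4 bumps 7 from row 1; 7 appends to row 2. P = [[1, 2, 3, 4, 8], [5, 7]].
Insert 6: 6 bumps 8 from row 1; 8 appends to row 2. P = [[1, 2, 3, 4, 6], [5, 7, 8]].

So P = [[1, 2, 3, 4, 6], [5, 7, 8]], Q = [[1, 2, 3, 4, 6], [5, 7, 8]].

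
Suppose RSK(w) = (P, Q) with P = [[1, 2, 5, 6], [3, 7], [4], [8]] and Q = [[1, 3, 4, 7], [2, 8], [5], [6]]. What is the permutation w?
Reverse RSK: for i = n, n-1, ..., 1, locate i in Q, remove the corresponding corner cell from P, and reverse-bump its entry up through P; the value ejected from row 1 is w(i).

So w = 8 1 4 5 3 2 7 6.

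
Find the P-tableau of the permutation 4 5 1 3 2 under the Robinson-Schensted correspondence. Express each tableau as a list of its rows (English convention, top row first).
P = [[1, 2], [3, 5], [4]]

Insert 4: appended to row 1. P = [[4]].
Insert 5: appended to row 1. P = [[4, 5]].
Insert 1: 1 bumps 4 from row 1; 4 starts row 2. P = [[1, 5], [4]].
Insert 3: 3 bumps 5 from row 1; 5 appends to row 2. P = [[1, 3], [4, 5]].
Insert 2: 2 bumps 3 from row 1; 3 bumps 4 from row 2; 4 starts row 3. P = [[1, 2], [3, 5], [4]].

So P = [[1, 2], [3, 5], [4]].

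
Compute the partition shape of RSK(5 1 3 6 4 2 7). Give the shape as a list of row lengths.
Row-insert each entry into an empty tableau.

After inserting 5: P = [[5]].
After inserting 1: P = [[1], [5]].
After inserting 3: P = [[1, 3], [5]].
After inserting 6: P = [[1, 3, 6], [5]].
After inserting 4: P = [[1, 3, 4], [5, 6]].
After inserting 2: P = [[1, 2, 4], [3, 6], [5]].
After inserting 7: P = [[1, 2, 4, 7], [3, 6], [5]].

The final insertion tableau P = [[1, 2, 4, 7], [3, 6], [5]] has shape [4, 2, 1].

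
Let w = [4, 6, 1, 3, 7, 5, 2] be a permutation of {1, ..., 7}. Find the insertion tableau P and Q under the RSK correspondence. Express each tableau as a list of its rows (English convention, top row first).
P = [[1, 2, 5], [3, 6, 7], [4]], Q = [[1, 2, 5], [3, 4, 6], [7]]

Insert each entry of the permutation into P by Schensted row insertion, recording in Q the position of each new cell.

Insert 4: appended to row 1. P = [[4]].
Insert 6: appended to row 1. P = [[4, 6]].
Insert 1: 1 bumps 4 from row 1; 4 starts row 2. P = [[1, 6], [4]].
Insert 3: 3 bumps 6 from row 1; 6 appends to row 2. P = [[1, 3], [4, 6]].
Insert 7: appended to row 1. P = [[1, 3, 7], [4, 6]].
Insert 5: 5 bumps 7 from row 1; 7 appends to row 2. P = [[1, 3, 5], [4, 6, 7]].
Insert 2: 2 bumps 3 from row 1; 3 bumps 4 from row 2; 4 starts row 3. P = [[1, 2, 5], [3, 6, 7], [4]].

So P = [[1, 2, 5], [3, 6, 7], [4]], Q = [[1, 2, 5], [3, 4, 6], [7]].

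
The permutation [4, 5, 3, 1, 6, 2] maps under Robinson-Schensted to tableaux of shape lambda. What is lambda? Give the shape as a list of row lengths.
RSK row insertion gives P = [[1, 2, 6], [3, 5], [4]], which has shape [3, 2, 1].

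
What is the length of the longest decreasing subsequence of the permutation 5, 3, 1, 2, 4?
3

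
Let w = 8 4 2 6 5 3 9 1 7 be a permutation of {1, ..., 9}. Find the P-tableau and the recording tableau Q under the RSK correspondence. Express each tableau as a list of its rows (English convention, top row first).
Insert each entry of the permutation into P by Schensted row insertion, recording in Q the position of each new cell.

Insert 8: appended to row 1. P = [[8]].
Insert 4: 4 bumps 8 from row 1; 8 starts row 2. P = [[4], [8]].
Insert 2: 2 bumps 4 from row 1; 4 bumps 8 from row 2; 8 starts row 3. P = [[2], [4], [8]].
Insert 6: appended to row 1. P = [[2, 6], [4], [8]].
Insert 5: 5 bumps 6 from row 1; 6 appends to row 2. P = [[2, 5], [4, 6], [8]].
Insert 3: 3 bumps 5 from row 1; 5 bumps 6 from row 2; 6 bumps 8 from row 3; 8 starts row 4. P = [[2, 3], [4, 5], [6], [8]].
Insert 9: appended to row 1. P = [[2, 3, 9], [4, 5], [6], [8]].
Insert 1: 1 bumps 2 from row 1; 2 bumps 4 from row 2; 4 bumps 6 from row 3; 6 bumps 8 from row 4; 8 starts row 5. P = [[1, 3, 9], [2, 5], [4], [6], [8]].
Insert 7: 7 bumps 9 from row 1; 9 appends to row 2. P = [[1, 3, 7], [2, 5, 9], [4], [6], [8]].

So P = [[1, 3, 7], [2, 5, 9], [4], [6], [8]], Q = [[1, 4, 7], [2, 5, 9], [3], [6], [8]].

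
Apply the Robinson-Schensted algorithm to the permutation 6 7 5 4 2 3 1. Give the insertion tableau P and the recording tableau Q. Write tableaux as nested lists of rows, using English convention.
P = [[1, 3], [2, 7], [4], [5], [6]], Q = [[1, 2], [3, 6], [4], [5], [7]]

Insert each entry of the permutation into P by Schensted row insertion, recording in Q the position of each new cell.

Insert 6: appended to row 1. P = [[6]].
Insert 7: appended to row 1. P = [[6, 7]].
Insert 5: 5 bumps 6 from row 1; 6 starts row 2. P = [[5, 7], [6]].
Insert 4: 4 bumps 5 from row 1; 5 bumps 6 from row 2; 6 starts row 3. P = [[4, 7], [5], [6]].
Insert 2: 2 bumps 4 from row 1; 4 bumps 5 from row 2; 5 bumps 6 from row 3; 6 starts row 4. P = [[2, 7], [4], [5], [6]].
Insert 3: 3 bumps 7 from row 1; 7 appends to row 2. P = [[2, 3], [4, 7], [5], [6]].
Insert 1: 1 bumps 2 from row 1; 2 bumps 4 from row 2; 4 bumps 5 from row 3; 5 bumps 6 from row 4; 6 starts row 5. P = [[1, 3], [2, 7], [4], [5], [6]].

So P = [[1, 3], [2, 7], [4], [5], [6]], Q = [[1, 2], [3, 6], [4], [5], [7]].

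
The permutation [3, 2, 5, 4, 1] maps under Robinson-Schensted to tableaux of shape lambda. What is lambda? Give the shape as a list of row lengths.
Row-insert each entry into an empty tableau.

After inserting 3: P = [[3]].
After inserting 2: P = [[2], [3]].
After inserting 5: P = [[2, 5], [3]].
After inserting 4: P = [[2, 4], [3, 5]].
After inserting 1: P = [[1, 4], [2, 5], [3]].

The final insertion tableau P = [[1, 4], [2, 5], [3]] has shape [2, 2, 1].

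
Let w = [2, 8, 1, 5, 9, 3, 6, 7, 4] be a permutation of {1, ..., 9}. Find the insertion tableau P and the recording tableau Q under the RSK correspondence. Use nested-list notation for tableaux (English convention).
P = [[1, 3, 4, 7], [2, 5, 6], [8, 9]], Q = [[1, 2, 5, 8], [3, 4, 7], [6, 9]]

Insert each entry of the permutation into P by Schensted row insertion, recording in Q the position of each new cell.

Insert 2: appended to row 1. P = [[2]].
Insert 8: appended to row 1. P = [[2, 8]].
Insert 1: 1 bumps 2 from row 1; 2 starts row 2. P = [[1, 8], [2]].
Insert 5: 5 bumps 8 from row 1; 8 appends to row 2. P = [[1, 5], [2, 8]].
Insert 9: appended to row 1. P = [[1, 5, 9], [2, 8]].
Insert 3: 3 bumps 5 from row 1; 5 bumps 8 from row 2; 8 starts row 3. P = [[1, 3, 9], [2, 5], [8]].
Insert 6: 6 bumps 9 from row 1; 9 appends to row 2. P = [[1, 3, 6], [2, 5, 9], [8]].
Insert 7: appended to row 1. P = [[1, 3, 6, 7], [2, 5, 9], [8]].
Insert 4: 4 bumps 6 from row 1; 6 bumps 9 from row 2; 9 appends to row 3. P = [[1, 3, 4, 7], [2, 5, 6], [8, 9]].

So P = [[1, 3, 4, 7], [2, 5, 6], [8, 9]], Q = [[1, 2, 5, 8], [3, 4, 7], [6, 9]].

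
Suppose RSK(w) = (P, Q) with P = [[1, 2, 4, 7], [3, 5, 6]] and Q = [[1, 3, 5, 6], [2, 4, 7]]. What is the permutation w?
3 1 5 2 6 7 4

Reverse RSK: for i = n, n-1, ..., 1, locate i in Q, remove the corresponding corner cell from P, and reverse-bump its entry up through P; the value ejected from row 1 is w(i).

So w = 3 1 5 2 6 7 4.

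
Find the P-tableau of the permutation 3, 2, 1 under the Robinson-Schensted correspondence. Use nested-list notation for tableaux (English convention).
P = [[1], [2], [3]]

Insert 3: appended to row 1. P = [[3]].
Insert 2: 2 bumps 3 from row 1; 3 starts row 2. P = [[2], [3]].
Insert 1: 1 bumps 2 from row 1; 2 bumps 3 from row 2; 3 starts row 3. P = [[1], [2], [3]].

So P = [[1], [2], [3]].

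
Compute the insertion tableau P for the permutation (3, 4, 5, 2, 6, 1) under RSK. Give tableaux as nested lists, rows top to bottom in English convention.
P = [[1, 4, 5, 6], [2], [3]]

After inserting 3: P = [[3]].
After inserting 4: P = [[3, 4]].
After inserting 5: P = [[3, 4, 5]].
After inserting 2: P = [[2, 4, 5], [3]].
After inserting 6: P = [[2, 4, 5, 6], [3]].
After inserting 1: P = [[1, 4, 5, 6], [2], [3]].

So P = [[1, 4, 5, 6], [2], [3]].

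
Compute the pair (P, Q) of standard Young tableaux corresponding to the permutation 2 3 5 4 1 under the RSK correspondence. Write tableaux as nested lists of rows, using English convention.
P = [[1, 3, 4], [2], [5]], Q = [[1, 2, 3], [4], [5]]

Insert each entry of the permutation into P by Schensted row insertion, recording in Q the position of each new cell.

Insert 2: appended to row 1. P = [[2]].
Insert 3: appended to row 1. P = [[2, 3]].
Insert 5: appended to row 1. P = [[2, 3, 5]].
Insert 4: 4 bumps 5 from row 1; 5 starts row 2. P = [[2, 3, 4], [5]].
Insert 1: 1 bumps 2 from row 1; 2 bumps 5 from row 2; 5 starts row 3. P = [[1, 3, 4], [2], [5]].

So P = [[1, 3, 4], [2], [5]], Q = [[1, 2, 3], [4], [5]].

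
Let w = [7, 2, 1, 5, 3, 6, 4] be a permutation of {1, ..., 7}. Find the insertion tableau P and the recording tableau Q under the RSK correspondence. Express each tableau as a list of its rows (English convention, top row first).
Insert each entry of the permutation into P by Schensted row insertion, recording in Q the position of each new cell.

After inserting 7: P = [[7]].
After inserting 2: P = [[2], [7]].
After inserting 1: P = [[1], [2], [7]].
After inserting 5: P = [[1, 5], [2], [7]].
After inserting 3: P = [[1, 3], [2, 5], [7]].
After inserting 6: P = [[1, 3, 6], [2, 5], [7]].
After inserting 4: P = [[1, 3, 4], [2, 5, 6], [7]].

So P = [[1, 3, 4], [2, 5, 6], [7]], Q = [[1, 4, 6], [2, 5, 7], [3]].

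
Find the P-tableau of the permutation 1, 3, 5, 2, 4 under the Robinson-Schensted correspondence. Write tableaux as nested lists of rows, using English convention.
Insert 1: appended to row 1. P = [[1]].
Insert 3: appended to row 1. P = [[1, 3]].
Insert 5: appended to row 1. P = [[1, 3, 5]].
Insert 2: 2 bumps 3 from row 1; 3 starts row 2. P = [[1, 2, 5], [3]].
Insert 4: 4 bumps 5 from row 1; 5 appends to row 2. P = [[1, 2, 4], [3, 5]].

So P = [[1, 2, 4], [3, 5]].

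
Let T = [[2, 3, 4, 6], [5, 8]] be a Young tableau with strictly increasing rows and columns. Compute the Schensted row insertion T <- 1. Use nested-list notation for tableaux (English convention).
In row 1, 1 replaces 2 (the leftmost entry greater than 1); 2 is bumped to row 2. In row 2, 2 replaces 5 (the leftmost entry greater than 2); 5 is bumped to row 3. 5 starts a new row 3. The new tableau is [[1, 3, 4, 6], [2, 8], [5]].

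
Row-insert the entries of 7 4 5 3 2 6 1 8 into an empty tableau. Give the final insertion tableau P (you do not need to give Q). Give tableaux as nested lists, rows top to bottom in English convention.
P = [[1, 5, 6, 8], [2], [3], [4], [7]]

Insert 7: appended to row 1. P = [[7]].
Insert 4: 4 bumps 7 from row 1; 7 starts row 2. P = [[4], [7]].
Insert 5: appended to row 1. P = [[4, 5], [7]].
Insert 3: 3 bumps 4 from row 1; 4 bumps 7 from row 2; 7 starts row 3. P = [[3, 5], [4], [7]].
Insert 2: 2 bumps 3 from row 1; 3 bumps 4 from row 2; 4 bumps 7 from row 3; 7 starts row 4. P = [[2, 5], [3], [4], [7]].
Insert 6: appended to row 1. P = [[2, 5, 6], [3], [4], [7]].
Insert 1: 1 bumps 2 from row 1; 2 bumps 3 from row 2; 3 bumps 4 from row 3; 4 bumps 7 from row 4; 7 starts row 5. P = [[1, 5, 6], [2], [3], [4], [7]].
Insert 8: appended to row 1. P = [[1, 5, 6, 8], [2], [3], [4], [7]].

So P = [[1, 5, 6, 8], [2], [3], [4], [7]].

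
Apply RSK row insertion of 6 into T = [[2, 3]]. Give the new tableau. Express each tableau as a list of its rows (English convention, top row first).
6 is larger than every entry of row 1, so it is appended to row 1. The new tableau is [[2, 3, 6]].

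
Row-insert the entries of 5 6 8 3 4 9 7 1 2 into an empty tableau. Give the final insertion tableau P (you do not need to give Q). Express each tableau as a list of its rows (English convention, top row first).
Insert 5: appended to row 1. P = [[5]].
Insert 6: appended to row 1. P = [[5, 6]].
Insert 8: appended to row 1. P = [[5, 6, 8]].
Insert 3: 3 bumps 5 from row 1; 5 starts row 2. P = [[3, 6, 8], [5]].
Insert 4: 4 bumps 6 from row 1; 6 appends to row 2. P = [[3, 4, 8], [5, 6]].
Insert 9: appended to row 1. P = [[3, 4, 8, 9], [5, 6]].
Insert 7: 7 bumps 8 from row 1; 8 appends to row 2. P = [[3, 4, 7, 9], [5, 6, 8]].
Insert 1: 1 bumps 3 from row 1; 3 bumps 5 from row 2; 5 starts row 3. P = [[1, 4, 7, 9], [3, 6, 8], [5]].
Insert 2: 2 bumps 4 from row 1; 4 bumps 6 from row 2; 6 appends to row 3. P = [[1, 2, 7, 9], [3, 4, 8], [5, 6]].

So P = [[1, 2, 7, 9], [3, 4, 8], [5, 6]].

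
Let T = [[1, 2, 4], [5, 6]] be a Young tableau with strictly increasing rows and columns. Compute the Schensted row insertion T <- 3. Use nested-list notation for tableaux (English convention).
[[1, 2, 3], [4, 6], [5]]

In row 1, 3 replaces 4 (the leftmost entry greater than 3); 4 is bumped to row 2. In row 2, 4 replaces 5 (the leftmost entry greater than 4); 5 is bumped to row 3. 5 starts a new row 3. The new tableau is [[1, 2, 3], [4, 6], [5]].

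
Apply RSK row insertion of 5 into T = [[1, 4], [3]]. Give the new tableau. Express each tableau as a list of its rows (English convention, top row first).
[[1, 4, 5], [3]]

5 is larger than every entry of row 1, so it is appended to row 1. The new tableau is [[1, 4, 5], [3]].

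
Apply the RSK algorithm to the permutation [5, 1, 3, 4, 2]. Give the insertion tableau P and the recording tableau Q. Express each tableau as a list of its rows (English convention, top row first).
Insert each entry of the permutation into P by Schensted row insertion, recording in Q the position of each new cell.

After inserting 5: P = [[5]].
After inserting 1: P = [[1], [5]].
After inserting 3: P = [[1, 3], [5]].
After inserting 4: P = [[1, 3, 4], [5]].
After inserting 2: P = [[1, 2, 4], [3], [5]].

So P = [[1, 2, 4], [3], [5]], Q = [[1, 3, 4], [2], [5]].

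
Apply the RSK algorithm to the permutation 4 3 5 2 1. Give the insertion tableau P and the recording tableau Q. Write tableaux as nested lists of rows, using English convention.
Insert each entry of the permutation into P by Schensted row insertion, recording in Q the position of each new cell.

After inserting 4: P = [[4]].
After inserting 3: P = [[3], [4]].
After inserting 5: P = [[3, 5], [4]].
After inserting 2: P = [[2, 5], [3], [4]].
After inserting 1: P = [[1, 5], [2], [3], [4]].

So P = [[1, 5], [2], [3], [4]], Q = [[1, 3], [2], [4], [5]].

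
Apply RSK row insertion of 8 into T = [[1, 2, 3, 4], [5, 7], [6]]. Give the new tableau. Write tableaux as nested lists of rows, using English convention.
8 is larger than every entry of row 1, so it is appended to row 1. The new tableau is [[1, 2, 3, 4, 8], [5, 7], [6]].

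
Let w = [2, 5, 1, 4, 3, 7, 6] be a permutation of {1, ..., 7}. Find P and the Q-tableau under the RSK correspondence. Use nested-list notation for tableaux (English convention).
P = [[1, 3, 6], [2, 4, 7], [5]], Q = [[1, 2, 6], [3, 4, 7], [5]]

Insert each entry of the permutation into P by Schensted row insertion, recording in Q the position of each new cell.

Insert 2: appended to row 1. P = [[2]].
Insert 5: appended to row 1. P = [[2, 5]].
Insert 1: 1 bumps 2 from row 1; 2 starts row 2. P = [[1, 5], [2]].
Insert 4: 4 bumps 5 from row 1; 5 appends to row 2. P = [[1, 4], [2, 5]].
Insert 3: 3 bumps 4 from row 1; 4 bumps 5 from row 2; 5 starts row 3. P = [[1, 3], [2, 4], [5]].
Insert 7: appended to row 1. P = [[1, 3, 7], [2, 4], [5]].
Insert 6: 6 bumps 7 from row 1; 7 appends to row 2. P = [[1, 3, 6], [2, 4, 7], [5]].

So P = [[1, 3, 6], [2, 4, 7], [5]], Q = [[1, 2, 6], [3, 4, 7], [5]].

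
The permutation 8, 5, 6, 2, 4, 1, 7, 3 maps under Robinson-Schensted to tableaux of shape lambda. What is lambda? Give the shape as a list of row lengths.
Row-insert each entry into an empty tableau.

After inserting 8: P = [[8]].
After inserting 5: P = [[5], [8]].
After inserting 6: P = [[5, 6], [8]].
After inserting 2: P = [[2, 6], [5], [8]].
After inserting 4: P = [[2, 4], [5, 6], [8]].
After inserting 1: P = [[1, 4], [2, 6], [5], [8]].
After inserting 7: P = [[1, 4, 7], [2, 6], [5], [8]].
After inserting 3: P = [[1, 3, 7], [2, 4], [5, 6], [8]].

The final insertion tableau P = [[1, 3, 7], [2, 4], [5, 6], [8]] has shape [3, 2, 2, 1].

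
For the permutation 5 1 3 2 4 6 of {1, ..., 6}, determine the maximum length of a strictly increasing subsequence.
4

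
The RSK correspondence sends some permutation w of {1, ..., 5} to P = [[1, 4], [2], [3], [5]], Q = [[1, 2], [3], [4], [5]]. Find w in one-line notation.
3 5 4 2 1

Reverse the RSK construction: for i from n down to 1, find the cell of Q containing i, remove the entry at that cell from P, and reverse-bump it up through P; the value ejected from row 1 is w(i).

Step i=5: Q has 5 at row 4, column 1; remove 5 from row 4 of P and reverse-bump: 5 enters row 3 and ejects 3; 3 enters row 2 and ejects 2; 2 enters row 1 and ejects 1. So w(5) = 1. P is now [[2, 4], [3], [5]].
Step i=4: Q has 4 at row 3, column 1; remove 5 from row 3 of P and reverse-bump: 5 enters row 2 and ejects 3; 3 enters row 1 and ejects 2. So w(4) = 2. P is now [[3, 4], [5]].
Step i=3: Q has 3 at row 2, column 1; remove 5 from row 2 of P and reverse-bump: 5 enters row 1 and ejects 4. So w(3) = 4. P is now [[3, 5]].
Step i=2: Q has 2 at row 1, column 2; remove that cell from P, ejecting 5. So w(2) = 5. P is now [[3]].
Step i=1: Q has 1 at row 1, column 1; remove that cell from P, ejecting 3. So w(1) = 3. P is now [].

So w = 3 5 4 2 1.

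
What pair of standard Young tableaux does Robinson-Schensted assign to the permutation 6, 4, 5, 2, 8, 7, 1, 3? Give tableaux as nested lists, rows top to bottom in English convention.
Insert each entry of the permutation into P by Schensted row insertion, recording in Q the position of each new cell.

After inserting 6: P = [[6]].
After inserting 4: P = [[4], [6]].
After inserting 5: P = [[4, 5], [6]].
After inserting 2: P = [[2, 5], [4], [6]].
After inserting 8: P = [[2, 5, 8], [4], [6]].
After inserting 7: P = [[2, 5, 7], [4, 8], [6]].
After inserting 1: P = [[1, 5, 7], [2, 8], [4], [6]].
After inserting 3: P = [[1, 3, 7], [2, 5], [4, 8], [6]].

So P = [[1, 3, 7], [2, 5], [4, 8], [6]], Q = [[1, 3, 5], [2, 6], [4, 8], [7]].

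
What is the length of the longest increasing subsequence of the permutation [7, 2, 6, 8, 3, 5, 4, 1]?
3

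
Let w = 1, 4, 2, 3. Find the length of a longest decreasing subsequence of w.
2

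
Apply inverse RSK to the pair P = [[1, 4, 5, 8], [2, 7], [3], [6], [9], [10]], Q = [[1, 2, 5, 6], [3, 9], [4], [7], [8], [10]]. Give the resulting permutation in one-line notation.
Reverse the RSK construction: for i from n down to 1, find the cell of Q containing i, remove the entry at that cell from P, and reverse-bump it up through P; the value ejected from row 1 is w(i).

Step i=10: Q has 10 at row 6, column 1; remove 10 from row 6 of P and reverse-bump: 10 enters row 5 and ejects 9; 9 enters row 4 and ejects 6; 6 enters row 3 and ejects 3; 3 enters row 2 and ejects 2; 2 enters row 1 and ejects 1. So w(10) = 1. P is now [[2, 4, 5, 8], [3, 7], [6], [9], [10]].
Step i=9: Q has 9 at row 2, column 2; remove 7 from row 2 of P and reverse-bump: 7 enters row 1 and ejects 5. So w(9) = 5. P is now [[2, 4, 7, 8], [3], [6], [9], [10]].
Step i=8: Q has 8 at row 5, column 1; remove 10 from row 5 of P and reverse-bump: 10 enters row 4 and ejects 9; 9 enters row 3 and ejects 6; 6 enters row 2 and ejects 3; 3 enters row 1 and ejects 2. So w(8) = 2. P is now [[3, 4, 7, 8], [6], [9], [10]].
Step i=7: Q has 7 at row 4, column 1; remove 10 from row 4 of P and reverse-bump: 10 enters row 3 and ejects 9; 9 enters row 2 and ejects 6; 6 enters row 1 and ejects 4. So w(7) = 4. P is now [[3, 6, 7, 8], [9], [10]].
Step i=6: Q has 6 at row 1, column 4; remove that cell from P, ejecting 8. So w(6) = 8. P is now [[3, 6, 7], [9], [10]].
Step i=5: Q has 5 at row 1, column 3; remove that cell from P, ejecting 7. So w(5) = 7. P is now [[3, 6], [9], [10]].
Step i=4: Q has 4 at row 3, column 1; remove 10 from row 3 of P and reverse-bump: 10 enters row 2 and ejects 9; 9 enters row 1 and ejects 6. So w(4) = 6. P is now [[3, 9], [10]].
Step i=3: Q has 3 at row 2, column 1; remove 10 from row 2 of P and reverse-bump: 10 enters row 1 and ejects 9. So w(3) = 9. P is now [[3, 10]].
Step i=2: Q has 2 at row 1, column 2; remove that cell from P, ejecting 10. So w(2) = 10. P is now [[3]].
Step i=1: Q has 1 at row 1, column 1; remove that cell from P, ejecting 3. So w(1) = 3. P is now [].

So w = 3 10 9 6 7 8 4 2 5 1.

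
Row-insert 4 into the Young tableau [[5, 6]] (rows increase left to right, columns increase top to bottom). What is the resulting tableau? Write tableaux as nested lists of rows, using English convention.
[[4, 6], [5]]

In row 1, 4 replaces 5 (the leftmost entry greater than 4); 5 is bumped to row 2. 5 starts a new row 2. The new tableau is [[4, 6], [5]].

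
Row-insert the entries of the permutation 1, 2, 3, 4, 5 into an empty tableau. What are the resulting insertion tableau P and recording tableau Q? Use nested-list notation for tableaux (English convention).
P = [[1, 2, 3, 4, 5]], Q = [[1, 2, 3, 4, 5]]

Insert each entry of the permutation into P by Schensted row insertion, recording in Q the position of each new cell.

Insert 1: appended to row 1. P = [[1]], Q = [[1]].
Insert 2: appended to row 1. P = [[1, 2]], Q = [[1, 2]].
Insert 3: appended to row 1. P = [[1, 2, 3]], Q = [[1, 2, 3]].
Insert 4: appended to row 1. P = [[1, 2, 3, 4]], Q = [[1, 2, 3, 4]].
Insert 5: appended to row 1. P = [[1, 2, 3, 4, 5]], Q = [[1, 2, 3, 4, 5]].

So P = [[1, 2, 3, 4, 5]], Q = [[1, 2, 3, 4, 5]].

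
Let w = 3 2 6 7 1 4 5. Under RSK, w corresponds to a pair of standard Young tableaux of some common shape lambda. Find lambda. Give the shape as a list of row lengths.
[3, 3, 1]

Row-insert each entry into an empty tableau.

After inserting 3: P = [[3]].
After inserting 2: P = [[2], [3]].
After inserting 6: P = [[2, 6], [3]].
After inserting 7: P = [[2, 6, 7], [3]].
After inserting 1: P = [[1, 6, 7], [2], [3]].
After inserting 4: P = [[1, 4, 7], [2, 6], [3]].
After inserting 5: P = [[1, 4, 5], [2, 6, 7], [3]].

The final insertion tableau P = [[1, 4, 5], [2, 6, 7], [3]] has shape [3, 3, 1].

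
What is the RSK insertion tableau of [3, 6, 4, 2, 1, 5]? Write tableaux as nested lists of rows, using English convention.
P = [[1, 4, 5], [2], [3], [6]]

After inserting 3: P = [[3]].
After inserting 6: P = [[3, 6]].
After inserting 4: P = [[3, 4], [6]].
After inserting 2: P = [[2, 4], [3], [6]].
After inserting 1: P = [[1, 4], [2], [3], [6]].
After inserting 5: P = [[1, 4, 5], [2], [3], [6]].

So P = [[1, 4, 5], [2], [3], [6]].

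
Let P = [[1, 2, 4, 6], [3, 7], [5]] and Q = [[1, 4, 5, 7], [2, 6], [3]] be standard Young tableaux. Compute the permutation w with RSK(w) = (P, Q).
5 3 1 2 7 4 6

Reverse the RSK construction: for i from n down to 1, find the cell of Q containing i, remove the entry at that cell from P, and reverse-bump it up through P; the value ejected from row 1 is w(i).

Step i=7: Q has 7 at row 1, column 4; remove that cell from P, ejecting 6. So w(7) = 6. P is now [[1, 2, 4], [3, 7], [5]].
Step i=6: Q has 6 at row 2, column 2; remove 7 from row 2 of P and reverse-bump: 7 enters row 1 and ejects 4. So w(6) = 4. P is now [[1, 2, 7], [3], [5]].
Step i=5: Q has 5 at row 1, column 3; remove that cell from P, ejecting 7. So w(5) = 7. P is now [[1, 2], [3], [5]].
Step i=4: Q has 4 at row 1, column 2; remove that cell from P, ejecting 2. So w(4) = 2. P is now [[1], [3], [5]].
Step i=3: Q has 3 at row 3, column 1; remove 5 from row 3 of P and reverse-bump: 5 enters row 2 and ejects 3; 3 enters row 1 and ejects 1. So w(3) = 1. P is now [[3], [5]].
Step i=2: Q has 2 at row 2, column 1; remove 5 from row 2 of P and reverse-bump: 5 enters row 1 and ejects 3. So w(2) = 3. P is now [[5]].
Step i=1: Q has 1 at row 1, column 1; remove that cell from P, ejecting 5. So w(1) = 5. P is now [].

So w = 5 3 1 2 7 4 6.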